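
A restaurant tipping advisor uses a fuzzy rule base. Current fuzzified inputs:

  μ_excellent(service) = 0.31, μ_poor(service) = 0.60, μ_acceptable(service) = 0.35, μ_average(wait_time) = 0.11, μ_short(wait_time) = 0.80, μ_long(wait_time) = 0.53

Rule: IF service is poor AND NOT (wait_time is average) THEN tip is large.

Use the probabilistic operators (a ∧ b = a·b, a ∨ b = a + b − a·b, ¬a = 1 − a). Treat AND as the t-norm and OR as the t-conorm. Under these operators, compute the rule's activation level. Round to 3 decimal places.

0.534

firing strength: poor=0.60, ¬average=1−0.11=0.89; AND[a·b] → w = 0.5340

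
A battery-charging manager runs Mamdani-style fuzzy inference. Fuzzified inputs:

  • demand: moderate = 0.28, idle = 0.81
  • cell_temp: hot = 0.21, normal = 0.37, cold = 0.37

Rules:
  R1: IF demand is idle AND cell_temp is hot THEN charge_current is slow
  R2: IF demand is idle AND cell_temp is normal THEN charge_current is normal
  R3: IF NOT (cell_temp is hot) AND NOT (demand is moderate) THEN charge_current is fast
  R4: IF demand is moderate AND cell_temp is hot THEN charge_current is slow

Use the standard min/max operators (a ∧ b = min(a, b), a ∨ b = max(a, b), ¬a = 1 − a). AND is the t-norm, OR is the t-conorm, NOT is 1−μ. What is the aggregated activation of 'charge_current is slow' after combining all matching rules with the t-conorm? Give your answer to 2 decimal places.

0.21

R1: idle=0.81, hot=0.21; AND[min(a, b)] → w = 0.21
R2: idle=0.81, normal=0.37; AND[min(a, b)] → w = 0.37
R3: ¬hot=1−0.21=0.79, ¬moderate=1−0.28=0.72; AND[min(a, b)] → w = 0.72
R4: moderate=0.28, hot=0.21; AND[min(a, b)] → w = 0.21
Rules with consequent 'slow': {R1, R4} → strengths 0.21, 0.21
Aggregate via t-conorm [max(a, b)]: 0.21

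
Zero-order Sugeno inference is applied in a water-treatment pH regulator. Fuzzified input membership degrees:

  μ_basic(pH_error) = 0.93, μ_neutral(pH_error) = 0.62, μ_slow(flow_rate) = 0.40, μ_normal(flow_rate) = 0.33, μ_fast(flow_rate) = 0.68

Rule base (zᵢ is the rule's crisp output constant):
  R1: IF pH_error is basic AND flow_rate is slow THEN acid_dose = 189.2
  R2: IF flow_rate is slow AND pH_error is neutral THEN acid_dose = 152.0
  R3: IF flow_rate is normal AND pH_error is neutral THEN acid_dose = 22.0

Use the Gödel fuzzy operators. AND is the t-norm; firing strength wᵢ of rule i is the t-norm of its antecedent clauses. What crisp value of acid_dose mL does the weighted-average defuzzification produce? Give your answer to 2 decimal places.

R1 (z=189.2): basic=0.93, slow=0.40; AND[min(a, b)] → w = 0.40
R2 (z=152.0): slow=0.40, neutral=0.62; AND[min(a, b)] → w = 0.40
R3 (z=22.0): normal=0.33, neutral=0.62; AND[min(a, b)] → w = 0.33
Weighted average = (0.40·189.2 + 0.40·152.0 + 0.33·22.0) / (0.40 + 0.40 + 0.33)
  = 143.7400 / 1.1300 = 127.20

127.20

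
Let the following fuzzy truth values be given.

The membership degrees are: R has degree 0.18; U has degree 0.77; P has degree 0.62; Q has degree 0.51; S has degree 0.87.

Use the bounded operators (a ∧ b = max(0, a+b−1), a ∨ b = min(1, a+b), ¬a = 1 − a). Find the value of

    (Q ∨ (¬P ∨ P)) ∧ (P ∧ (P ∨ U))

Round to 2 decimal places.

¬P = 1 − 0.62 = 0.38
¬P ∨ P = min(1, a+b) on (0.38, 0.62) = 1.00
Q ∨ (¬P ∨ P) = min(1, a+b) on (0.51, 1.00) = 1.00
P ∨ U = min(1, a+b) on (0.62, 0.77) = 1.00
P ∧ (P ∨ U) = max(0, a+b−1) on (0.62, 1.00) = 0.62
(Q ∨ (¬P ∨ P)) ∧ (P ∧ (P ∨ U)) = max(0, a+b−1) on (1.00, 0.62) = 0.62

0.62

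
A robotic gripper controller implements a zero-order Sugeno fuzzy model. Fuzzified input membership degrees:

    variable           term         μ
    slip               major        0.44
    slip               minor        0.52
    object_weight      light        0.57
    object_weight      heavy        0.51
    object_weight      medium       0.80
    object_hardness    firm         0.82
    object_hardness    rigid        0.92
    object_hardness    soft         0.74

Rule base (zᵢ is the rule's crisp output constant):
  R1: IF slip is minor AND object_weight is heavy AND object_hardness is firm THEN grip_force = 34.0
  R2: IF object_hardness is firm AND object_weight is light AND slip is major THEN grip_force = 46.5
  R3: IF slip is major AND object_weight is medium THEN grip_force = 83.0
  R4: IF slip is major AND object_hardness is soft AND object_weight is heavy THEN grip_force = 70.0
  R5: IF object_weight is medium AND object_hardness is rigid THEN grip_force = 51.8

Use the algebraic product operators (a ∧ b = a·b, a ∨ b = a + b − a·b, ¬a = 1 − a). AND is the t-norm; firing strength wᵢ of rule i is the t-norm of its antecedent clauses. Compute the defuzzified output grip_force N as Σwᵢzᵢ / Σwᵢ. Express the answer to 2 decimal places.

57.19

R1 (z=34.0): minor=0.52, heavy=0.51, firm=0.82; AND[a·b] → w = 0.2175
R2 (z=46.5): firm=0.82, light=0.57, major=0.44; AND[a·b] → w = 0.2057
R3 (z=83.0): major=0.44, medium=0.80; AND[a·b] → w = 0.3520
R4 (z=70.0): major=0.44, soft=0.74, heavy=0.51; AND[a·b] → w = 0.1661
R5 (z=51.8): medium=0.80, rigid=0.92; AND[a·b] → w = 0.7360
Weighted average = (0.2175·34.0 + 0.2057·46.5 + 0.3520·83.0 + 0.1661·70.0 + 0.7360·51.8) / (0.2175 + 0.2057 + 0.3520 + 0.1661 + 0.7360)
  = 95.9215 / 1.6772 = 57.19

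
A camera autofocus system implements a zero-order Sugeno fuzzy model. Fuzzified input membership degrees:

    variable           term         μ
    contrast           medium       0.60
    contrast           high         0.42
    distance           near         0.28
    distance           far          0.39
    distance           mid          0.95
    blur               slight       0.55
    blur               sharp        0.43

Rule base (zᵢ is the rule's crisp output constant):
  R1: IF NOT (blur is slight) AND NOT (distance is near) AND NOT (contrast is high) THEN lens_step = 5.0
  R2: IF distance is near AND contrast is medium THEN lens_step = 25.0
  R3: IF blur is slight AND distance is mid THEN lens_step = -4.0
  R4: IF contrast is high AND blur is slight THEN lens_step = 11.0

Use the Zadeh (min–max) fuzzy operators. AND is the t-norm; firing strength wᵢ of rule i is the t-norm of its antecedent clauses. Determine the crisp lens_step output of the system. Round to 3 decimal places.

R1 (z=5.0): ¬slight=1−0.55=0.45, ¬near=1−0.28=0.72, ¬high=1−0.42=0.58; AND[min(a, b)] → w = 0.45
R2 (z=25.0): near=0.28, medium=0.60; AND[min(a, b)] → w = 0.28
R3 (z=-4.0): slight=0.55, mid=0.95; AND[min(a, b)] → w = 0.55
R4 (z=11.0): high=0.42, slight=0.55; AND[min(a, b)] → w = 0.42
Weighted average = (0.45·5.0 + 0.28·25.0 + 0.55·-4.0 + 0.42·11.0) / (0.45 + 0.28 + 0.55 + 0.42)
  = 11.6700 / 1.7000 = 6.865

6.865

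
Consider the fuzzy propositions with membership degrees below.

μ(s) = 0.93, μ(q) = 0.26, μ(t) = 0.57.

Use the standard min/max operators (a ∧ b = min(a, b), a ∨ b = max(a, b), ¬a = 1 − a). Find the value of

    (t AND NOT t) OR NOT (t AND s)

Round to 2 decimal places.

NOT t = 1 − 0.57 = 0.43
t AND NOT t = min(a, b) on (0.57, 0.43) = 0.43
t AND s = min(a, b) on (0.57, 0.93) = 0.57
NOT (t AND s) = 1 − 0.57 = 0.43
(t AND NOT t) OR NOT (t AND s) = max(a, b) on (0.43, 0.43) = 0.43

0.43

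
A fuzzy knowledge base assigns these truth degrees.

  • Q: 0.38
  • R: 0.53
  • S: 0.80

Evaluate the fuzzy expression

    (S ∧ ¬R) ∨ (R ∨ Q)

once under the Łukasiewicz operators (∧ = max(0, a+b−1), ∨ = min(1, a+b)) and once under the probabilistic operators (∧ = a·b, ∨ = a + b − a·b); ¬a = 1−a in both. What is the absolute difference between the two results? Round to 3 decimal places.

0.182

Under Łukasiewicz:
  ¬R = 1 − 0.53 = 0.47
  S ∧ ¬R = max(0, a+b−1) on (0.80, 0.47) = 0.27
  R ∨ Q = min(1, a+b) on (0.53, 0.38) = 0.91
  (S ∧ ¬R) ∨ (R ∨ Q) = min(1, a+b) on (0.27, 0.91) = 1.00
  → value = 1.0000
Under probabilistic:
  ¬R = 1 − 0.5300 = 0.4700
  S ∧ ¬R = a·b on (0.8000, 0.4700) = 0.3760
  R ∨ Q = a + b − a·b on (0.5300, 0.3800) = 0.7086
  (S ∧ ¬R) ∨ (R ∨ Q) = a + b − a·b on (0.3760, 0.7086) = 0.8182
  → value = 0.8182
|1.0000 − 0.8182| = 0.182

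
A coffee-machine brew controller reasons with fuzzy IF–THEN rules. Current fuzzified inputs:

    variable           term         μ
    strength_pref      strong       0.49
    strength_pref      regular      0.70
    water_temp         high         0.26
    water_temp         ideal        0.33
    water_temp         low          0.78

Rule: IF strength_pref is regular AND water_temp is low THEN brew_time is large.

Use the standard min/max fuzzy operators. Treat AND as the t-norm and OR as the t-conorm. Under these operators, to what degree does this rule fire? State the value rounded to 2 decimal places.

firing strength: regular=0.70, low=0.78; AND[min(a, b)] → w = 0.70

0.70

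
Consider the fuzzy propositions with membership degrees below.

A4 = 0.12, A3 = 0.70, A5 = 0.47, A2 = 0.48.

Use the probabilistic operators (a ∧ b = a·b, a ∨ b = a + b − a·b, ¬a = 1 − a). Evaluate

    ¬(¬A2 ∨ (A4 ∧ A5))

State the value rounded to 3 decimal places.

0.453

¬A2 = 1 − 0.4800 = 0.5200
A4 ∧ A5 = a·b on (0.1200, 0.4700) = 0.0564
¬A2 ∨ (A4 ∧ A5) = a + b − a·b on (0.5200, 0.0564) = 0.5471
¬(¬A2 ∨ (A4 ∧ A5)) = 1 − 0.5471 = 0.4529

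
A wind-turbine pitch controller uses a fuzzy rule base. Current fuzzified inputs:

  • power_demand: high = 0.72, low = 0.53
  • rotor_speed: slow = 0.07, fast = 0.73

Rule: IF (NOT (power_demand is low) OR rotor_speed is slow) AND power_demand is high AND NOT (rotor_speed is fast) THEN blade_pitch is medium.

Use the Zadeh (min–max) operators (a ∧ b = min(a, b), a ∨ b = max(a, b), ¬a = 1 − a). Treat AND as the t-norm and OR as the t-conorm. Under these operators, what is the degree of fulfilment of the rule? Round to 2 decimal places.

firing strength: (¬low=1−0.53=0.47 OR slow=0.07) = 0.47; AND[min(a, b)] with high=0.72, ¬fast=1−0.73=0.27 → w = 0.27

0.27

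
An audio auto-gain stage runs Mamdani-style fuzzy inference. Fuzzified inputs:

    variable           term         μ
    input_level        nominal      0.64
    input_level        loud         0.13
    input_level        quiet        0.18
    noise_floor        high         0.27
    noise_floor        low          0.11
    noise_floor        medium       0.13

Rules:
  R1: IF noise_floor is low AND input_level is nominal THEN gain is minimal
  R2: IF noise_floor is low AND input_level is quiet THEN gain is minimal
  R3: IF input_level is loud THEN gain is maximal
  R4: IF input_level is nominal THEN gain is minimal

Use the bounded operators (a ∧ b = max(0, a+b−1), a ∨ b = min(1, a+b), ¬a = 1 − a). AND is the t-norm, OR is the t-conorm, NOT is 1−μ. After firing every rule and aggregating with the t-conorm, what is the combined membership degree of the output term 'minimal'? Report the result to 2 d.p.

R1: low=0.11, nominal=0.64; AND[max(0, a+b−1)] → w = 0.00
R2: low=0.11, quiet=0.18; AND[max(0, a+b−1)] → w = 0.00
R3: loud=0.13 → w = 0.13
R4: nominal=0.64 → w = 0.64
Rules with consequent 'minimal': {R1, R2, R4} → strengths 0.00, 0.00, 0.64
Aggregate via t-conorm [min(1, a+b)]: 0.64

0.64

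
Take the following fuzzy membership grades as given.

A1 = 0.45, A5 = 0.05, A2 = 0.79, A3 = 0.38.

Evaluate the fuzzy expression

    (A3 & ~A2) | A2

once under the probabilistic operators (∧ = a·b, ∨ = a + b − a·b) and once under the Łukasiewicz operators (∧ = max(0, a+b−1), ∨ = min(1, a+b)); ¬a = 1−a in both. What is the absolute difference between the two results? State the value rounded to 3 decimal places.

0.017

Under probabilistic:
  ~A2 = 1 − 0.7900 = 0.2100
  A3 & ~A2 = a·b on (0.3800, 0.2100) = 0.0798
  (A3 & ~A2) | A2 = a + b − a·b on (0.0798, 0.7900) = 0.8068
  → value = 0.8068
Under Łukasiewicz:
  ~A2 = 1 − 0.79 = 0.21
  A3 & ~A2 = max(0, a+b−1) on (0.38, 0.21) = 0.00
  (A3 & ~A2) | A2 = min(1, a+b) on (0.00, 0.79) = 0.79
  → value = 0.7900
|0.8068 − 0.7900| = 0.017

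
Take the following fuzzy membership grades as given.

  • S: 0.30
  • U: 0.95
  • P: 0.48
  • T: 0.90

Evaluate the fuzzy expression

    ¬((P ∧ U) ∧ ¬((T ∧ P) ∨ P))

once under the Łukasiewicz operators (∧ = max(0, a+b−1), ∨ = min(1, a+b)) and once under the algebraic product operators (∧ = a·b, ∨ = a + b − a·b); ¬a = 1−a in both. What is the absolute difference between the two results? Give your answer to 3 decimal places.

0.135

Under Łukasiewicz:
  P ∧ U = max(0, a+b−1) on (0.48, 0.95) = 0.43
  T ∧ P = max(0, a+b−1) on (0.90, 0.48) = 0.38
  (T ∧ P) ∨ P = min(1, a+b) on (0.38, 0.48) = 0.86
  ¬((T ∧ P) ∨ P) = 1 − 0.86 = 0.14
  (P ∧ U) ∧ ¬((T ∧ P) ∨ P) = max(0, a+b−1) on (0.43, 0.14) = 0.00
  ¬((P ∧ U) ∧ ¬((T ∧ P) ∨ P)) = 1 − 0.00 = 1.00
  → value = 1.0000
Under algebraic product:
  P ∧ U = a·b on (0.4800, 0.9500) = 0.4560
  T ∧ P = a·b on (0.9000, 0.4800) = 0.4320
  (T ∧ P) ∨ P = a + b − a·b on (0.4320, 0.4800) = 0.7046
  ¬((T ∧ P) ∨ P) = 1 − 0.7046 = 0.2954
  (P ∧ U) ∧ ¬((T ∧ P) ∨ P) = a·b on (0.4560, 0.2954) = 0.1347
  ¬((P ∧ U) ∧ ¬((T ∧ P) ∨ P)) = 1 − 0.1347 = 0.8653
  → value = 0.8653
|1.0000 − 0.8653| = 0.135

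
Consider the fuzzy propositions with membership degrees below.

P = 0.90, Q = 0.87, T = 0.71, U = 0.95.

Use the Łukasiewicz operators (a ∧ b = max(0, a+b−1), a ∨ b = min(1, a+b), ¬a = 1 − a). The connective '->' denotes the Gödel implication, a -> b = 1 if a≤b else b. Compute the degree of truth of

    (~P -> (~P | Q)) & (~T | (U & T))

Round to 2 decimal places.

~P = 1 − 0.90 = 0.10
~P = 1 − 0.90 = 0.10
~P | Q = min(1, a+b) on (0.10, 0.87) = 0.97
~P -> (~P | Q)  [Gödel: 1 if a≤b else b] with a=0.10, b=0.97 → 1.00
~T = 1 − 0.71 = 0.29
U & T = max(0, a+b−1) on (0.95, 0.71) = 0.66
~T | (U & T) = min(1, a+b) on (0.29, 0.66) = 0.95
(~P -> (~P | Q)) & (~T | (U & T)) = max(0, a+b−1) on (1.00, 0.95) = 0.95

0.95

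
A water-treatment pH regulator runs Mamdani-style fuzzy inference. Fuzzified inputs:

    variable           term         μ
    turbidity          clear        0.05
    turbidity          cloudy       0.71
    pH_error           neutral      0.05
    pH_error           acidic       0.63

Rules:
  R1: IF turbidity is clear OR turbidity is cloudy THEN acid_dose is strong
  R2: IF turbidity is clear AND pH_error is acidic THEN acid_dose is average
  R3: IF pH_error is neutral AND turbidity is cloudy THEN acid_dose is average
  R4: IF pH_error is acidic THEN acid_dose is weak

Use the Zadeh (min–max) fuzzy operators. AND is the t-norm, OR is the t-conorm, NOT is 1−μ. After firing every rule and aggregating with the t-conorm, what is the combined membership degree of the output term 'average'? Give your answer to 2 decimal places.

R1: clear=0.05, cloudy=0.71; OR[max(a, b)] → w = 0.71
R2: clear=0.05, acidic=0.63; AND[min(a, b)] → w = 0.05
R3: neutral=0.05, cloudy=0.71; AND[min(a, b)] → w = 0.05
R4: acidic=0.63 → w = 0.63
Rules with consequent 'average': {R2, R3} → strengths 0.05, 0.05
Aggregate via t-conorm [max(a, b)]: 0.05

0.05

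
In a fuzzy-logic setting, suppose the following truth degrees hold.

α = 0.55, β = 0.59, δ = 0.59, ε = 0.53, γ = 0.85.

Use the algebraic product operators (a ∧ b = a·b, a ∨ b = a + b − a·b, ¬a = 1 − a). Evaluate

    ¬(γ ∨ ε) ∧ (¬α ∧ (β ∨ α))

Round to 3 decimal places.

0.026

γ ∨ ε = a + b − a·b on (0.8500, 0.5300) = 0.9295
¬(γ ∨ ε) = 1 − 0.9295 = 0.0705
¬α = 1 − 0.5500 = 0.4500
β ∨ α = a + b − a·b on (0.5900, 0.5500) = 0.8155
¬α ∧ (β ∨ α) = a·b on (0.4500, 0.8155) = 0.3670
¬(γ ∨ ε) ∧ (¬α ∧ (β ∨ α)) = a·b on (0.0705, 0.3670) = 0.0259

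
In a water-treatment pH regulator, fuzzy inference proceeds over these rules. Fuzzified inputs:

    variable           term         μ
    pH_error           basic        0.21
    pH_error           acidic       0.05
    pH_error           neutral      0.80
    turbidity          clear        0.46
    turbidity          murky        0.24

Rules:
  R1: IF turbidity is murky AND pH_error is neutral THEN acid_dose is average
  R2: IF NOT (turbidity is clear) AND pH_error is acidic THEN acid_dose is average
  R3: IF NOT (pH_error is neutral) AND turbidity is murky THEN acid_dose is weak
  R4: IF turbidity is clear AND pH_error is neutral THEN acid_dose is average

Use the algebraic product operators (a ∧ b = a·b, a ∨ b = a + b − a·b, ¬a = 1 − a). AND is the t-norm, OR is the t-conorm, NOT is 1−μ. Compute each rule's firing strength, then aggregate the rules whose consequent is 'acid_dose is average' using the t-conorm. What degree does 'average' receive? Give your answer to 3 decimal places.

R1: murky=0.24, neutral=0.80; AND[a·b] → w = 0.1920
R2: ¬clear=1−0.46=0.54, acidic=0.05; AND[a·b] → w = 0.0270
R3: ¬neutral=1−0.80=0.20, murky=0.24; AND[a·b] → w = 0.0480
R4: clear=0.46, neutral=0.80; AND[a·b] → w = 0.3680
Rules with consequent 'average': {R1, R2, R4} → strengths 0.1920, 0.0270, 0.3680
Aggregate via t-conorm [a + b − a·b]: 0.5031

0.503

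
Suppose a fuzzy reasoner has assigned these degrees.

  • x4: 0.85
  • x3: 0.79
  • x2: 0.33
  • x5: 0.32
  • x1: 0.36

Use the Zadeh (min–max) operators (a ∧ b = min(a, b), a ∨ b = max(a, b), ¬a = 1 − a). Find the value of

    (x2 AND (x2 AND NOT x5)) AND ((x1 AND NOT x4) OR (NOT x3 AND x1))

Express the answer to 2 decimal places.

0.21

NOT x5 = 1 − 0.32 = 0.68
x2 AND NOT x5 = min(a, b) on (0.33, 0.68) = 0.33
x2 AND (x2 AND NOT x5) = min(a, b) on (0.33, 0.33) = 0.33
NOT x4 = 1 − 0.85 = 0.15
x1 AND NOT x4 = min(a, b) on (0.36, 0.15) = 0.15
NOT x3 = 1 − 0.79 = 0.21
NOT x3 AND x1 = min(a, b) on (0.21, 0.36) = 0.21
(x1 AND NOT x4) OR (NOT x3 AND x1) = max(a, b) on (0.15, 0.21) = 0.21
(x2 AND (x2 AND NOT x5)) AND ((x1 AND NOT x4) OR (NOT x3 AND x1)) = min(a, b) on (0.33, 0.21) = 0.21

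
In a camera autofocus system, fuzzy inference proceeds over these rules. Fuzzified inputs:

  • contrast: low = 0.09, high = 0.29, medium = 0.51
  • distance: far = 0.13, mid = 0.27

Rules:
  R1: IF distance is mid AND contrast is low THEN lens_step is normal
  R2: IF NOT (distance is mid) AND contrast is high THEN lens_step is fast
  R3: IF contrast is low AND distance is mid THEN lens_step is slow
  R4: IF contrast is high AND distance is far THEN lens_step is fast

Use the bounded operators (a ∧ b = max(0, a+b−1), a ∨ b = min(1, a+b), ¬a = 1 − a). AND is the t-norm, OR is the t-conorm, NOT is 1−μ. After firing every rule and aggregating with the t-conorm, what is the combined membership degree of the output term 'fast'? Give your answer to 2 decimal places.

0.02

R1: mid=0.27, low=0.09; AND[max(0, a+b−1)] → w = 0.00
R2: ¬mid=1−0.27=0.73, high=0.29; AND[max(0, a+b−1)] → w = 0.02
R3: low=0.09, mid=0.27; AND[max(0, a+b−1)] → w = 0.00
R4: high=0.29, far=0.13; AND[max(0, a+b−1)] → w = 0.00
Rules with consequent 'fast': {R2, R4} → strengths 0.02, 0.00
Aggregate via t-conorm [min(1, a+b)]: 0.02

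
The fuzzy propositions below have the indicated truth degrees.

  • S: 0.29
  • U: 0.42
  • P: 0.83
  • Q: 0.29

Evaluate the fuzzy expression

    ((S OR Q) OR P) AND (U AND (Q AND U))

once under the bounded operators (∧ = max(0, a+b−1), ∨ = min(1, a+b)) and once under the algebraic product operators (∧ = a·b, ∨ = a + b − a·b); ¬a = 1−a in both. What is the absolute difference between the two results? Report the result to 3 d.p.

Under bounded:
  S OR Q = min(1, a+b) on (0.29, 0.29) = 0.58
  (S OR Q) OR P = min(1, a+b) on (0.58, 0.83) = 1.00
  Q AND U = max(0, a+b−1) on (0.29, 0.42) = 0.00
  U AND (Q AND U) = max(0, a+b−1) on (0.42, 0.00) = 0.00
  ((S OR Q) OR P) AND (U AND (Q AND U)) = max(0, a+b−1) on (1.00, 0.00) = 0.00
  → value = 0.0000
Under algebraic product:
  S OR Q = a + b − a·b on (0.2900, 0.2900) = 0.4959
  (S OR Q) OR P = a + b − a·b on (0.4959, 0.8300) = 0.9143
  Q AND U = a·b on (0.2900, 0.4200) = 0.1218
  U AND (Q AND U) = a·b on (0.4200, 0.1218) = 0.0512
  ((S OR Q) OR P) AND (U AND (Q AND U)) = a·b on (0.9143, 0.0512) = 0.0468
  → value = 0.0468
|0.0000 − 0.0468| = 0.047

0.047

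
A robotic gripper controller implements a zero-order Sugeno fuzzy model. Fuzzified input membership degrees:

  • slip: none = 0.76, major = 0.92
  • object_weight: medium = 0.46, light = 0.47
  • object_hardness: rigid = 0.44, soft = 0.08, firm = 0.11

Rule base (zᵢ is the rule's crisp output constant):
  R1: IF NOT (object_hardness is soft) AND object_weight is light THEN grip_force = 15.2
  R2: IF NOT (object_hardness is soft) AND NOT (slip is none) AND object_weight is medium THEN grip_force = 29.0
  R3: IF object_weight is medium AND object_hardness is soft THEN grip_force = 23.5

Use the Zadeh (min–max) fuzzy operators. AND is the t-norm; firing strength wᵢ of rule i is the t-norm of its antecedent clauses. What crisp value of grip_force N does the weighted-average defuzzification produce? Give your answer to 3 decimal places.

20.233

R1 (z=15.2): ¬soft=1−0.08=0.92, light=0.47; AND[min(a, b)] → w = 0.47
R2 (z=29.0): ¬soft=1−0.08=0.92, ¬none=1−0.76=0.24, medium=0.46; AND[min(a, b)] → w = 0.24
R3 (z=23.5): medium=0.46, soft=0.08; AND[min(a, b)] → w = 0.08
Weighted average = (0.47·15.2 + 0.24·29.0 + 0.08·23.5) / (0.47 + 0.24 + 0.08)
  = 15.9840 / 0.7900 = 20.233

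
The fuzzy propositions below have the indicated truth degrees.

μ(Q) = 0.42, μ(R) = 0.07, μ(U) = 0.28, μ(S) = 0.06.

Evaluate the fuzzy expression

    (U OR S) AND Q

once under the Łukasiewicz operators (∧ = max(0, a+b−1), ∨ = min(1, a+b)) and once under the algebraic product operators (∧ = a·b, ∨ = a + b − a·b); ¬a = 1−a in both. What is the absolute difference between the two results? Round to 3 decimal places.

Under Łukasiewicz:
  U OR S = min(1, a+b) on (0.28, 0.06) = 0.34
  (U OR S) AND Q = max(0, a+b−1) on (0.34, 0.42) = 0.00
  → value = 0.0000
Under algebraic product:
  U OR S = a + b − a·b on (0.2800, 0.0600) = 0.3232
  (U OR S) AND Q = a·b on (0.3232, 0.4200) = 0.1357
  → value = 0.1357
|0.0000 − 0.1357| = 0.136

0.136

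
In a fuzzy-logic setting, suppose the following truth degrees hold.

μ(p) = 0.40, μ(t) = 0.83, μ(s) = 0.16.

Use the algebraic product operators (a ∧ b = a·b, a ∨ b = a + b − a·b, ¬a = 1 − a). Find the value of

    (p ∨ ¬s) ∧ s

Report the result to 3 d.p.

0.145

¬s = 1 − 0.1600 = 0.8400
p ∨ ¬s = a + b − a·b on (0.4000, 0.8400) = 0.9040
(p ∨ ¬s) ∧ s = a·b on (0.9040, 0.1600) = 0.1446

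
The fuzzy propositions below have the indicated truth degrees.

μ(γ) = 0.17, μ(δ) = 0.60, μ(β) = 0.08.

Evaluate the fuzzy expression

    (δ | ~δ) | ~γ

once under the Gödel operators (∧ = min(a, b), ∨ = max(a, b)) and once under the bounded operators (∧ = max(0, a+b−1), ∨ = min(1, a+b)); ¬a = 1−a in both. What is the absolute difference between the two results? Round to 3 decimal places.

Under Gödel:
  ~δ = 1 − 0.60 = 0.40
  δ | ~δ = max(a, b) on (0.60, 0.40) = 0.60
  ~γ = 1 − 0.17 = 0.83
  (δ | ~δ) | ~γ = max(a, b) on (0.60, 0.83) = 0.83
  → value = 0.8300
Under bounded:
  ~δ = 1 − 0.60 = 0.40
  δ | ~δ = min(1, a+b) on (0.60, 0.40) = 1.00
  ~γ = 1 − 0.17 = 0.83
  (δ | ~δ) | ~γ = min(1, a+b) on (1.00, 0.83) = 1.00
  → value = 1.0000
|0.8300 − 1.0000| = 0.170

0.170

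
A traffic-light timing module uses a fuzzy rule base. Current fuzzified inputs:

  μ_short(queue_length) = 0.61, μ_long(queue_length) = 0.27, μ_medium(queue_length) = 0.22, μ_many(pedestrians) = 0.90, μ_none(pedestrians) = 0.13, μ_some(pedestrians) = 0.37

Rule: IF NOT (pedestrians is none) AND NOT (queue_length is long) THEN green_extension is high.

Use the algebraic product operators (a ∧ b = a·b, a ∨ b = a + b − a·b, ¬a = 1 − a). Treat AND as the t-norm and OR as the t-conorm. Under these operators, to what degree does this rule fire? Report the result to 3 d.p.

firing strength: ¬none=1−0.13=0.87, ¬long=1−0.27=0.73; AND[a·b] → w = 0.6351

0.635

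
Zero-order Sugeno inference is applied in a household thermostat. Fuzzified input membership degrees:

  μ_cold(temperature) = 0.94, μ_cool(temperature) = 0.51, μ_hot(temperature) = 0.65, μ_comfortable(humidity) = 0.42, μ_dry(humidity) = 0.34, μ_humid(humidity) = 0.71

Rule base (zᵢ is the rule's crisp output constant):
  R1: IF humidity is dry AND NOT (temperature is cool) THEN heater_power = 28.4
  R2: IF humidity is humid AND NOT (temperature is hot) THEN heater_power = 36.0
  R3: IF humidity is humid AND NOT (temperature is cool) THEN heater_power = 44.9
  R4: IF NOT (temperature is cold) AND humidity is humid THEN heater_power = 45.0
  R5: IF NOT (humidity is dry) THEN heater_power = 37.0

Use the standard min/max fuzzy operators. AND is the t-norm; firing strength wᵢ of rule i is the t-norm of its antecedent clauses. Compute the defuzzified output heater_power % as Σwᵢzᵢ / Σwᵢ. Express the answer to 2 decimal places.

37.57

R1 (z=28.4): dry=0.34, ¬cool=1−0.51=0.49; AND[min(a, b)] → w = 0.34
R2 (z=36.0): humid=0.71, ¬hot=1−0.65=0.35; AND[min(a, b)] → w = 0.35
R3 (z=44.9): humid=0.71, ¬cool=1−0.51=0.49; AND[min(a, b)] → w = 0.49
R4 (z=45.0): ¬cold=1−0.94=0.06, humid=0.71; AND[min(a, b)] → w = 0.06
R5 (z=37.0): ¬dry=1−0.34=0.66 → w = 0.66
Weighted average = (0.34·28.4 + 0.35·36.0 + 0.49·44.9 + 0.06·45.0 + 0.66·37.0) / (0.34 + 0.35 + 0.49 + 0.06 + 0.66)
  = 71.3770 / 1.9000 = 37.57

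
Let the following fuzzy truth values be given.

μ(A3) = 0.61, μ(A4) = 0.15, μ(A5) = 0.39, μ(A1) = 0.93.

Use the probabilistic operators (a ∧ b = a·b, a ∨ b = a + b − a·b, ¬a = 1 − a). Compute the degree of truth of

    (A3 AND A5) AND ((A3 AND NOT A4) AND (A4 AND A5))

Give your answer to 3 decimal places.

A3 AND A5 = a·b on (0.6100, 0.3900) = 0.2379
NOT A4 = 1 − 0.1500 = 0.8500
A3 AND NOT A4 = a·b on (0.6100, 0.8500) = 0.5185
A4 AND A5 = a·b on (0.1500, 0.3900) = 0.0585
(A3 AND NOT A4) AND (A4 AND A5) = a·b on (0.5185, 0.0585) = 0.0303
(A3 AND A5) AND ((A3 AND NOT A4) AND (A4 AND A5)) = a·b on (0.2379, 0.0303) = 0.0072

0.007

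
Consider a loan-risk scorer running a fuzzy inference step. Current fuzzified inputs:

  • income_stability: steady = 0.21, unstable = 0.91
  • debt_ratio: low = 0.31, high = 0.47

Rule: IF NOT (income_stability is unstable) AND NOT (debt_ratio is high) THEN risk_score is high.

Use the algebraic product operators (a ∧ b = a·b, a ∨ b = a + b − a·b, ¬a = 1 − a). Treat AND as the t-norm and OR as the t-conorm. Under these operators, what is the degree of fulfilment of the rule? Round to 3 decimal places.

0.048

firing strength: ¬unstable=1−0.91=0.09, ¬high=1−0.47=0.53; AND[a·b] → w = 0.0477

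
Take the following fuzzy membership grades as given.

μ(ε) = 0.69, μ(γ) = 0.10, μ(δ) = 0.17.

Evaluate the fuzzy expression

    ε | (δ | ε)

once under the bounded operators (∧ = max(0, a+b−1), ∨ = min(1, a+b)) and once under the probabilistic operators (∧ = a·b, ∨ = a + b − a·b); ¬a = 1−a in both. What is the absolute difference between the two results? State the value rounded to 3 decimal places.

0.080

Under bounded:
  δ | ε = min(1, a+b) on (0.17, 0.69) = 0.86
  ε | (δ | ε) = min(1, a+b) on (0.69, 0.86) = 1.00
  → value = 1.0000
Under probabilistic:
  δ | ε = a + b − a·b on (0.1700, 0.6900) = 0.7427
  ε | (δ | ε) = a + b − a·b on (0.6900, 0.7427) = 0.9202
  → value = 0.9202
|1.0000 − 0.9202| = 0.080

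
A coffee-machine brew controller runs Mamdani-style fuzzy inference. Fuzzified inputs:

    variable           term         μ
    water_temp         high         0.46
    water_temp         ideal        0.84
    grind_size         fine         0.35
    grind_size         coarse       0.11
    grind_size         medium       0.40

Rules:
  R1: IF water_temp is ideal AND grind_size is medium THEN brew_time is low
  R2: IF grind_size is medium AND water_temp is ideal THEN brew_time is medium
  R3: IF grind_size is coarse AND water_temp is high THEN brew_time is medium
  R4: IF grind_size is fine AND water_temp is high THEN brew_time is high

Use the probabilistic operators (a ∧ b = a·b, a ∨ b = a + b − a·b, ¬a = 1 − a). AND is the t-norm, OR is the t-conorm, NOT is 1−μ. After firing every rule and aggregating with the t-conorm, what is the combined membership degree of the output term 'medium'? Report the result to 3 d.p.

0.370

R1: ideal=0.84, medium=0.40; AND[a·b] → w = 0.3360
R2: medium=0.40, ideal=0.84; AND[a·b] → w = 0.3360
R3: coarse=0.11, high=0.46; AND[a·b] → w = 0.0506
R4: fine=0.35, high=0.46; AND[a·b] → w = 0.1610
Rules with consequent 'medium': {R2, R3} → strengths 0.3360, 0.0506
Aggregate via t-conorm [a + b − a·b]: 0.3696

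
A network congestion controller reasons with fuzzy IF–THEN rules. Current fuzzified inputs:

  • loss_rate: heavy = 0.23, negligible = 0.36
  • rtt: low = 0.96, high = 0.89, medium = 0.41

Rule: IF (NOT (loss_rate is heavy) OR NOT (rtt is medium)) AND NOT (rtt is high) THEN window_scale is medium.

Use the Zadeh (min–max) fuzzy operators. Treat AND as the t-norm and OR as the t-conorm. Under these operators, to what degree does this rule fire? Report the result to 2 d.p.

firing strength: (¬heavy=1−0.23=0.77 OR ¬medium=1−0.41=0.59) = 0.77; AND[min(a, b)] with ¬high=1−0.89=0.11 → w = 0.11

0.11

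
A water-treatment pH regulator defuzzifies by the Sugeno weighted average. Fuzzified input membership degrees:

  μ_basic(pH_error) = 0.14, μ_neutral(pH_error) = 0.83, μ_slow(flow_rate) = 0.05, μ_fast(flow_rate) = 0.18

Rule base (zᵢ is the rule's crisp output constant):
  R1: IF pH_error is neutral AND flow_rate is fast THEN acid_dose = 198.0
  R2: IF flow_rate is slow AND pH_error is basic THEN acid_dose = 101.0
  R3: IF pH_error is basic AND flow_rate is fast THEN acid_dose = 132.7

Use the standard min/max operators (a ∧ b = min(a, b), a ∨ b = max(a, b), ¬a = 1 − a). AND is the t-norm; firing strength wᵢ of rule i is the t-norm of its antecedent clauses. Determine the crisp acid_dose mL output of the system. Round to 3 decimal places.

160.184

R1 (z=198.0): neutral=0.83, fast=0.18; AND[min(a, b)] → w = 0.18
R2 (z=101.0): slow=0.05, basic=0.14; AND[min(a, b)] → w = 0.05
R3 (z=132.7): basic=0.14, fast=0.18; AND[min(a, b)] → w = 0.14
Weighted average = (0.18·198.0 + 0.05·101.0 + 0.14·132.7) / (0.18 + 0.05 + 0.14)
  = 59.2680 / 0.3700 = 160.184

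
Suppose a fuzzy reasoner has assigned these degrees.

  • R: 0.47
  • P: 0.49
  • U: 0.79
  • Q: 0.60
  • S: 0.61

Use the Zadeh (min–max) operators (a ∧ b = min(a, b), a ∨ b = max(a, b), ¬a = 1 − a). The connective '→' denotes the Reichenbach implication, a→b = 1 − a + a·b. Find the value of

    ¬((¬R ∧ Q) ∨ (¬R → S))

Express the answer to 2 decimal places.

¬R = 1 − 0.47 = 0.53
¬R ∧ Q = min(a, b) on (0.53, 0.60) = 0.53
¬R = 1 − 0.47 = 0.53
¬R → S  [Reichenbach: 1 − a + a·b] with a=0.53, b=0.61 → 0.79
(¬R ∧ Q) ∨ (¬R → S) = max(a, b) on (0.53, 0.79) = 0.79
¬((¬R ∧ Q) ∨ (¬R → S)) = 1 − 0.79 = 0.21

0.21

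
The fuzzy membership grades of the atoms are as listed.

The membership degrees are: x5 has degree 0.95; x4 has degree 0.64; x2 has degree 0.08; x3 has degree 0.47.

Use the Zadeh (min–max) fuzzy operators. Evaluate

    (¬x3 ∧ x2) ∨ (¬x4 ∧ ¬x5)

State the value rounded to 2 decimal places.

¬x3 = 1 − 0.47 = 0.53
¬x3 ∧ x2 = min(a, b) on (0.53, 0.08) = 0.08
¬x4 = 1 − 0.64 = 0.36
¬x5 = 1 − 0.95 = 0.05
¬x4 ∧ ¬x5 = min(a, b) on (0.36, 0.05) = 0.05
(¬x3 ∧ x2) ∨ (¬x4 ∧ ¬x5) = max(a, b) on (0.08, 0.05) = 0.08

0.08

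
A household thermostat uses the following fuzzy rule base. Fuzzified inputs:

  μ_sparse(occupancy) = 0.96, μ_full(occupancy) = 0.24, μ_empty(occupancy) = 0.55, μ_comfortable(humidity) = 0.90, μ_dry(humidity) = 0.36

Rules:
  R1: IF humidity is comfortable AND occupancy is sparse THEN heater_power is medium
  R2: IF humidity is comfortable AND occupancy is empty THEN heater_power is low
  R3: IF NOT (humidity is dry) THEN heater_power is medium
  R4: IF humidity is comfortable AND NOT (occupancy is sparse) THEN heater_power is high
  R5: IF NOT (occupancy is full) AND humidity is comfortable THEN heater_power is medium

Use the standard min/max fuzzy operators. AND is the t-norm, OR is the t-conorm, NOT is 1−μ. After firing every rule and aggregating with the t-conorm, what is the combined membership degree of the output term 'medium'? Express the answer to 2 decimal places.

R1: comfortable=0.90, sparse=0.96; AND[min(a, b)] → w = 0.90
R2: comfortable=0.90, empty=0.55; AND[min(a, b)] → w = 0.55
R3: ¬dry=1−0.36=0.64 → w = 0.64
R4: comfortable=0.90, ¬sparse=1−0.96=0.04; AND[min(a, b)] → w = 0.04
R5: ¬full=1−0.24=0.76, comfortable=0.90; AND[min(a, b)] → w = 0.76
Rules with consequent 'medium': {R1, R3, R5} → strengths 0.90, 0.64, 0.76
Aggregate via t-conorm [max(a, b)]: 0.90

0.90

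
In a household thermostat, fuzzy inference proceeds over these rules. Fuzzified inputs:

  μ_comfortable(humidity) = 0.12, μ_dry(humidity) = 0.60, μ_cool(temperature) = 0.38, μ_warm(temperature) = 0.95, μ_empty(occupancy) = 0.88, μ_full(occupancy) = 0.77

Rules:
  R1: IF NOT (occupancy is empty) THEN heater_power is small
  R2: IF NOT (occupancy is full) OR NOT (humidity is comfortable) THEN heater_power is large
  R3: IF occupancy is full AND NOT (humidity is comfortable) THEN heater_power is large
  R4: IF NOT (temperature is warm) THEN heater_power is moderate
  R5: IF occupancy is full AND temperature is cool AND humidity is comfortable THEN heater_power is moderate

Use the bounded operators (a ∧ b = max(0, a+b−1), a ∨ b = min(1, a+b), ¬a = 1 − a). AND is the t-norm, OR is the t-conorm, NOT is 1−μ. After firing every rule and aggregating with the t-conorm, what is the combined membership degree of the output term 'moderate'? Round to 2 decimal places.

R1: ¬empty=1−0.88=0.12 → w = 0.12
R2: ¬full=1−0.77=0.23, ¬comfortable=1−0.12=0.88; OR[min(1, a+b)] → w = 1.00
R3: full=0.77, ¬comfortable=1−0.12=0.88; AND[max(0, a+b−1)] → w = 0.65
R4: ¬warm=1−0.95=0.05 → w = 0.05
R5: full=0.77, cool=0.38, comfortable=0.12; AND[max(0, a+b−1)] → w = 0.00
Rules with consequent 'moderate': {R4, R5} → strengths 0.05, 0.00
Aggregate via t-conorm [min(1, a+b)]: 0.05

0.05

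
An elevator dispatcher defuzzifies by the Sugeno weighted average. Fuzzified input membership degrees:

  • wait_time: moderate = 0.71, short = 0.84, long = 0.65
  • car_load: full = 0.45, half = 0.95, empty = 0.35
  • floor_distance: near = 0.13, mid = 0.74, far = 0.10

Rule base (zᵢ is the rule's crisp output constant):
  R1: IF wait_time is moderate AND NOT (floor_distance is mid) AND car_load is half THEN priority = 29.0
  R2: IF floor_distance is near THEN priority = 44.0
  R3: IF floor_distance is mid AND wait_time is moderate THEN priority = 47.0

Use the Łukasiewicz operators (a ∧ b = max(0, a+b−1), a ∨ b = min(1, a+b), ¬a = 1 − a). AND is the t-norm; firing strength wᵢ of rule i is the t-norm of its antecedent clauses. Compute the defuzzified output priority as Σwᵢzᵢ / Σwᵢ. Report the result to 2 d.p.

46.33

R1 (z=29.0): moderate=0.71, ¬mid=1−0.74=0.26, half=0.95; AND[max(0, a+b−1)] → w = 0.00
R2 (z=44.0): near=0.13 → w = 0.13
R3 (z=47.0): mid=0.74, moderate=0.71; AND[max(0, a+b−1)] → w = 0.45
Weighted average = (0.00·29.0 + 0.13·44.0 + 0.45·47.0) / (0.00 + 0.13 + 0.45)
  = 26.8700 / 0.5800 = 46.33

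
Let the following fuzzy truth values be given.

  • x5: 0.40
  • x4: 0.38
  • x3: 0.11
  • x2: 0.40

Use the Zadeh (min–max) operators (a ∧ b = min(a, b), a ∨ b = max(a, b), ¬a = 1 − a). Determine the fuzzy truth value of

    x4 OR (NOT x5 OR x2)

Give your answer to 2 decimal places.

0.60

NOT x5 = 1 − 0.40 = 0.60
NOT x5 OR x2 = max(a, b) on (0.60, 0.40) = 0.60
x4 OR (NOT x5 OR x2) = max(a, b) on (0.38, 0.60) = 0.60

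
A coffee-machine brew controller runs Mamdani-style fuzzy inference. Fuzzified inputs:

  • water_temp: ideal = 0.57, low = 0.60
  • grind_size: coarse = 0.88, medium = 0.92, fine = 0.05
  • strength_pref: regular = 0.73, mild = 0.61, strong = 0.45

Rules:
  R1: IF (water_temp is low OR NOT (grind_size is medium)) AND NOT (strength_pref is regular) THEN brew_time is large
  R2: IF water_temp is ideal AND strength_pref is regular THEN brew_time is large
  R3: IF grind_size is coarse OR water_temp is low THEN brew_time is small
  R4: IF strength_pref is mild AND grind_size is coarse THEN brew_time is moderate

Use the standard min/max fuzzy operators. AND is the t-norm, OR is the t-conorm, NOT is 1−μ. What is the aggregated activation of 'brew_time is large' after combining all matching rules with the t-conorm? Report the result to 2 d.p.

R1: (low=0.60 OR ¬medium=1−0.92=0.08) = 0.60; AND[min(a, b)] with ¬regular=1−0.73=0.27 → w = 0.27
R2: ideal=0.57, regular=0.73; AND[min(a, b)] → w = 0.57
R3: coarse=0.88, low=0.60; OR[max(a, b)] → w = 0.88
R4: mild=0.61, coarse=0.88; AND[min(a, b)] → w = 0.61
Rules with consequent 'large': {R1, R2} → strengths 0.27, 0.57
Aggregate via t-conorm [max(a, b)]: 0.57

0.57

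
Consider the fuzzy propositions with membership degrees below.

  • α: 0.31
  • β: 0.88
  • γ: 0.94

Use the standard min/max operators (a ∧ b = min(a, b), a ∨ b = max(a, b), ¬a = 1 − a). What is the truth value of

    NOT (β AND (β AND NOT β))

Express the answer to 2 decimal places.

0.88

NOT β = 1 − 0.88 = 0.12
β AND NOT β = min(a, b) on (0.88, 0.12) = 0.12
β AND (β AND NOT β) = min(a, b) on (0.88, 0.12) = 0.12
NOT (β AND (β AND NOT β)) = 1 − 0.12 = 0.88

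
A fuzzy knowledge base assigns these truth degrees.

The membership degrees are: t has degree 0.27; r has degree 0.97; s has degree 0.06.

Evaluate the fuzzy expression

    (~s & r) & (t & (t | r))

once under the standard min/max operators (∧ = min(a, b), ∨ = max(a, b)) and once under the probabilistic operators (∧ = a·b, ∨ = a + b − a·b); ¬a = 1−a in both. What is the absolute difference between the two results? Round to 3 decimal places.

Under standard min/max:
  ~s = 1 − 0.06 = 0.94
  ~s & r = min(a, b) on (0.94, 0.97) = 0.94
  t | r = max(a, b) on (0.27, 0.97) = 0.97
  t & (t | r) = min(a, b) on (0.27, 0.97) = 0.27
  (~s & r) & (t & (t | r)) = min(a, b) on (0.94, 0.27) = 0.27
  → value = 0.2700
Under probabilistic:
  ~s = 1 − 0.0600 = 0.9400
  ~s & r = a·b on (0.9400, 0.9700) = 0.9118
  t | r = a + b − a·b on (0.2700, 0.9700) = 0.9781
  t & (t | r) = a·b on (0.2700, 0.9781) = 0.2641
  (~s & r) & (t & (t | r)) = a·b on (0.9118, 0.2641) = 0.2408
  → value = 0.2408
|0.2700 − 0.2408| = 0.029

0.029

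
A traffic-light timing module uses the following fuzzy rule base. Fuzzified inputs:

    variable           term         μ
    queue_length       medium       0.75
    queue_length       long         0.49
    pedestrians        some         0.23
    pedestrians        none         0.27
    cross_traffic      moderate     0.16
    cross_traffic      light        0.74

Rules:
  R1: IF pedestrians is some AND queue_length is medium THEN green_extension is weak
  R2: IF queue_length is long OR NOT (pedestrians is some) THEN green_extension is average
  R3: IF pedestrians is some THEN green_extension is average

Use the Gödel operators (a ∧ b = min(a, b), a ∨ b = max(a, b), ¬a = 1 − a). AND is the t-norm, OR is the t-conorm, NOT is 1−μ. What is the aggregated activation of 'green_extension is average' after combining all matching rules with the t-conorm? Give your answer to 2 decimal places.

R1: some=0.23, medium=0.75; AND[min(a, b)] → w = 0.23
R2: long=0.49, ¬some=1−0.23=0.77; OR[max(a, b)] → w = 0.77
R3: some=0.23 → w = 0.23
Rules with consequent 'average': {R2, R3} → strengths 0.77, 0.23
Aggregate via t-conorm [max(a, b)]: 0.77

0.77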